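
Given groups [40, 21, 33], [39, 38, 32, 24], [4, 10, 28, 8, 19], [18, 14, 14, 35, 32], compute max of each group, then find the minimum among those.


Find max of each group:
  Group 1: [40, 21, 33] -> max = 40
  Group 2: [39, 38, 32, 24] -> max = 39
  Group 3: [4, 10, 28, 8, 19] -> max = 28
  Group 4: [18, 14, 14, 35, 32] -> max = 35
Maxes: [40, 39, 28, 35]
Minimum of maxes = 28
Final answer: 28


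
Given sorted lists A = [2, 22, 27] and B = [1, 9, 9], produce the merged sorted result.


List A: [2, 22, 27]
List B: [1, 9, 9]
Repeatedly compare the front elements and take the smaller:
  2 vs 1 -> take 1
  2 vs 9 -> take 2
  22 vs 9 -> take 9
  22 vs 9 -> take 9
  B is exhausted; append the rest of A: [22, 27]
Final answer: [1, 2, 9, 9, 22, 27]


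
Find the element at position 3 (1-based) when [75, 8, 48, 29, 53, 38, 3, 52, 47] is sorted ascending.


Sort ascending: [3, 8, 29, 38, 47, 48, 52, 53, 75]
The 3rd element (1-indexed) is at index 2.
Value = 29
Final answer: 29


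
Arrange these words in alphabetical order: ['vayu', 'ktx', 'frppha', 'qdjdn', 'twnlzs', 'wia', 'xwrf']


Compare strings character by character (the first differing letter decides):
  'frppha' < 'ktx' since 'f' < 'k' at position 1
  'ktx' < 'qdjdn' since 'k' < 'q' at position 1
  'qdjdn' < 'twnlzs' since 'q' < 't' at position 1
  'twnlzs' < 'vayu' since 't' < 'v' at position 1
  'vayu' < 'wia' since 'v' < 'w' at position 1
  'wia' < 'xwrf' since 'w' < 'x' at position 1
Chaining these comparisons gives the alphabetical order.
Final answer: ['frppha', 'ktx', 'qdjdn', 'twnlzs', 'vayu', 'wia', 'xwrf']


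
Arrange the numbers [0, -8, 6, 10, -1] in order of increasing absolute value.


Compute absolute values:
  |0| = 0
  |-8| = 8
  |6| = 6
  |10| = 10
  |-1| = 1
Absolute values in increasing order: 0 < 1 < 6 < 8 < 10
Listing the original numbers in that order gives the answer.
Final answer: [0, -1, 6, -8, 10]


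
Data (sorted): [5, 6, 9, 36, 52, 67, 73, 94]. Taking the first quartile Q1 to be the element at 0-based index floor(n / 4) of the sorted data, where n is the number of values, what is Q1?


The list has n = 8 elements.
Q1 index = floor(8 / 4) = floor(2) = 2
Counting from index 0 in the sorted data, the element at index 2 is 9.
Final answer: 9


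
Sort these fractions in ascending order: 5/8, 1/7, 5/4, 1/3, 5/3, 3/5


Convert to decimal for comparison:
  5/8 = 0.625
  1/7 = 0.1429
  5/4 = 1.25
  1/3 = 0.3333
  5/3 = 1.6667
  3/5 = 0.6
Decimals in increasing order: 0.1429 < 0.3333 < 0.6 < 0.625 < 1.25 < 1.6667
Writing each back as its fraction gives the sorted order.
Final answer: 1/7, 1/3, 3/5, 5/8, 5/4, 5/3


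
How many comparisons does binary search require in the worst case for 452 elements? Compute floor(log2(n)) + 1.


Binary search halves the search space each step.
Maximum comparisons = floor(log2(452)) + 1
log2(452) = 8.8202
floor(log2(452)) = 8, so 8 + 1 = 9
Final answer: 9


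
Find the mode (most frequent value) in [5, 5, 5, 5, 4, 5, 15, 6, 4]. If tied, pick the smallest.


Count the frequency of each value:
  4 appears 2 time(s)
  5 appears 5 time(s)
  6 appears 1 time(s)
  15 appears 1 time(s)
Maximum frequency is 5.
Only 5 reaches that frequency, so it is the mode.
Final answer: 5


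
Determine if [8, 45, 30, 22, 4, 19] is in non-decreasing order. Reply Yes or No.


Check consecutive pairs:
  8 <= 45? True
  45 <= 30? False
  30 <= 22? False
  22 <= 4? False
  4 <= 19? True
3 consecutive pair(s) are out of order, so the list is not sorted.
Final answer: No


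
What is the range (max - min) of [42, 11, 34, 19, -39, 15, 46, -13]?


Maximum value: 46
Minimum value: -39
Range = 46 - (-39) = 85
Final answer: 85


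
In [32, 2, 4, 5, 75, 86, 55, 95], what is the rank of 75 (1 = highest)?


Sort descending: [95, 86, 75, 55, 32, 5, 4, 2]
Find 75 in the sorted list.
75 is at position 3.
Final answer: 3


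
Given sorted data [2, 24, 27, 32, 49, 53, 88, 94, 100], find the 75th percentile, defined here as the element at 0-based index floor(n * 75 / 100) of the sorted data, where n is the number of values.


The dataset has n = 9 elements.
Index = floor(9 * 75 / 100) = floor(675 / 100) = floor(6.75) = 6
Counting from index 0 in the sorted data, the element at index 6 is 88.
Final answer: 88


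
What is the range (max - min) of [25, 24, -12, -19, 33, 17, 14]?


Maximum value: 33
Minimum value: -19
Range = 33 - (-19) = 52
Final answer: 52


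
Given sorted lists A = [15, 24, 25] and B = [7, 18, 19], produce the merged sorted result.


List A: [15, 24, 25]
List B: [7, 18, 19]
Repeatedly compare the front elements and take the smaller:
  15 vs 7 -> take 7
  15 vs 18 -> take 15
  24 vs 18 -> take 18
  24 vs 19 -> take 19
  B is exhausted; append the rest of A: [24, 25]
Final answer: [7, 15, 18, 19, 24, 25]


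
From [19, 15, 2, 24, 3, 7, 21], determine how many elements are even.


Check each element:
  19 is odd
  15 is odd
  2 is even
  24 is even
  3 is odd
  7 is odd
  21 is odd
Evens: [2, 24]
Count of evens = 2
Final answer: 2


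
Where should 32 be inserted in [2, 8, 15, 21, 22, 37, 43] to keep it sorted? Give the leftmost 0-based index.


List is sorted: [2, 8, 15, 21, 22, 37, 43]
We need the leftmost position where 32 can be inserted, i.e. the first index whose element is >= 32 (or the end of the list if none is).
Binary search with low=0, high=7 (0-based indices):
  low=0, high=7, mid=3: a[3]=21 < 32, so low = 4
  low=4, high=7, mid=5: a[5]=37 >= 32, so high = 5
  low=4, high=5, mid=4: a[4]=22 < 32, so low = 5
Now low = high = 5, so the insertion index is 5.
Final answer: 5


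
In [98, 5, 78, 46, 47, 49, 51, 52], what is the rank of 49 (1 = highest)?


Sort descending: [98, 78, 52, 51, 49, 47, 46, 5]
Find 49 in the sorted list.
49 is at position 5.
Final answer: 5


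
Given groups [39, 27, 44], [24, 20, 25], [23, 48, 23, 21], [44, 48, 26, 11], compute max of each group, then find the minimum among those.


Find max of each group:
  Group 1: [39, 27, 44] -> max = 44
  Group 2: [24, 20, 25] -> max = 25
  Group 3: [23, 48, 23, 21] -> max = 48
  Group 4: [44, 48, 26, 11] -> max = 48
Maxes: [44, 25, 48, 48]
Minimum of maxes = 25
Final answer: 25


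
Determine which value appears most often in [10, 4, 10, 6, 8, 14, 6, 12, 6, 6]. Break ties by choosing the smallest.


Count the frequency of each value:
  4 appears 1 time(s)
  6 appears 4 time(s)
  8 appears 1 time(s)
  10 appears 2 time(s)
  12 appears 1 time(s)
  14 appears 1 time(s)
Maximum frequency is 4.
Only 6 reaches that frequency, so it is the mode.
Final answer: 6


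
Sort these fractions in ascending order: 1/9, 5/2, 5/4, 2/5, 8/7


Convert to decimal for comparison:
  1/9 = 0.1111
  5/2 = 2.5
  5/4 = 1.25
  2/5 = 0.4
  8/7 = 1.1429
Decimals in increasing order: 0.1111 < 0.4 < 1.1429 < 1.25 < 2.5
Writing each back as its fraction gives the sorted order.
Final answer: 1/9, 2/5, 8/7, 5/4, 5/2


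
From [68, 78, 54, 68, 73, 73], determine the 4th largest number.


Sort descending: [78, 73, 73, 68, 68, 54]
The 4th element (1-indexed) is at index 3.
Value = 68
Final answer: 68


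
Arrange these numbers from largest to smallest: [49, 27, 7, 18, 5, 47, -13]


Original list: [49, 27, 7, 18, 5, 47, -13]
Repeatedly take the largest remaining element:
  Remaining [49, 27, 7, 18, 5, 47, -13] -> largest is 49
  Remaining [27, 7, 18, 5, 47, -13] -> largest is 47
  Remaining [27, 7, 18, 5, -13] -> largest is 27
  Remaining [7, 18, 5, -13] -> largest is 18
  Remaining [7, 5, -13] -> largest is 7
  Remaining [5, -13] -> largest is 5
  Remaining [-13] -> largest is -13
Collecting the picks in order gives the descending list.
Final answer: [49, 47, 27, 18, 7, 5, -13]


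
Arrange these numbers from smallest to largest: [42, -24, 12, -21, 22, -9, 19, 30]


Original list: [42, -24, 12, -21, 22, -9, 19, 30]
Repeatedly take the smallest remaining element:
  Remaining [42, -24, 12, -21, 22, -9, 19, 30] -> smallest is -24
  Remaining [42, 12, -21, 22, -9, 19, 30] -> smallest is -21
  Remaining [42, 12, 22, -9, 19, 30] -> smallest is -9
  Remaining [42, 12, 22, 19, 30] -> smallest is 12
  Remaining [42, 22, 19, 30] -> smallest is 19
  Remaining [42, 22, 30] -> smallest is 22
  Remaining [42, 30] -> smallest is 30
  Remaining [42] -> smallest is 42
Collecting the picks in order gives the sorted list.
Final answer: [-24, -21, -9, 12, 19, 22, 30, 42]


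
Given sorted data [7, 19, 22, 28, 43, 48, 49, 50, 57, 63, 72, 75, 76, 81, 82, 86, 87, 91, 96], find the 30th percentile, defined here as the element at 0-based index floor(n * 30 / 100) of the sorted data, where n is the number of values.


The dataset has n = 19 elements.
Index = floor(19 * 30 / 100) = floor(570 / 100) = floor(5.7) = 5
Counting from index 0 in the sorted data, the element at index 5 is 48.
Final answer: 48


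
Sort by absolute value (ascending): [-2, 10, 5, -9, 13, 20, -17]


Compute absolute values:
  |-2| = 2
  |10| = 10
  |5| = 5
  |-9| = 9
  |13| = 13
  |20| = 20
  |-17| = 17
Absolute values in increasing order: 2 < 5 < 9 < 10 < 13 < 17 < 20
Listing the original numbers in that order gives the answer.
Final answer: [-2, 5, -9, 10, 13, -17, 20]


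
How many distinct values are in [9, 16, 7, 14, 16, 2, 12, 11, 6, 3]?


List all unique values:
Distinct values: [2, 3, 6, 7, 9, 11, 12, 14, 16]
Count = 9
Final answer: 9


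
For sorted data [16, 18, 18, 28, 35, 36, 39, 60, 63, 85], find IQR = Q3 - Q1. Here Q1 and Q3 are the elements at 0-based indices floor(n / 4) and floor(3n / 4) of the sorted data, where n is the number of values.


The data has n = 10 elements.
Q1 index = floor(10 / 4) = floor(2.5) = 2; Q3 index = floor(3 * 10 / 4) = floor(7.5) = 7
Q1 = element at index 2 = 18
Q3 = element at index 7 = 60
IQR = 60 - 18 = 42
Final answer: 42


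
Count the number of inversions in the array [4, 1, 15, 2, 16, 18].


For each element, count the later elements that are smaller than it:
  4 (index 0): smaller elements after it = [1, 2] -> 2
  1 (index 1): smaller elements after it = [] -> 0
  15 (index 2): smaller elements after it = [2] -> 1
  2 (index 3): smaller elements after it = [] -> 0
  16 (index 4): smaller elements after it = [] -> 0
Total inversions = 2 + 0 + 1 + 0 + 0 = 3
Final answer: 3


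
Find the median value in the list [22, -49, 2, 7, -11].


First, sort the list: [-49, -11, 2, 7, 22]
The list has 5 elements (odd count).
The middle index is 2 (0-based), and the element there is 2.
Final answer: 2


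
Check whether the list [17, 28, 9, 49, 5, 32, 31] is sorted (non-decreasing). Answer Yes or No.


Check consecutive pairs:
  17 <= 28? True
  28 <= 9? False
  9 <= 49? True
  49 <= 5? False
  5 <= 32? True
  32 <= 31? False
3 consecutive pair(s) are out of order, so the list is not sorted.
Final answer: No


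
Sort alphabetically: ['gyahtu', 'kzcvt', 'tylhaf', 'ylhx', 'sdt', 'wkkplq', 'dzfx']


Compare strings character by character (the first differing letter decides):
  'dzfx' < 'gyahtu' since 'd' < 'g' at position 1
  'gyahtu' < 'kzcvt' since 'g' < 'k' at position 1
  'kzcvt' < 'sdt' since 'k' < 's' at position 1
  'sdt' < 'tylhaf' since 's' < 't' at position 1
  'tylhaf' < 'wkkplq' since 't' < 'w' at position 1
  'wkkplq' < 'ylhx' since 'w' < 'y' at position 1
Chaining these comparisons gives the alphabetical order.
Final answer: ['dzfx', 'gyahtu', 'kzcvt', 'sdt', 'tylhaf', 'wkkplq', 'ylhx']


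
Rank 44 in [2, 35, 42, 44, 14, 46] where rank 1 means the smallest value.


Sort ascending: [2, 14, 35, 42, 44, 46]
Find 44 in the sorted list.
44 is at position 5 (1-indexed).
Final answer: 5


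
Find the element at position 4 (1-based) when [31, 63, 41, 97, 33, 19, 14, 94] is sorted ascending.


Sort ascending: [14, 19, 31, 33, 41, 63, 94, 97]
The 4th element (1-indexed) is at index 3.
Value = 33
Final answer: 33


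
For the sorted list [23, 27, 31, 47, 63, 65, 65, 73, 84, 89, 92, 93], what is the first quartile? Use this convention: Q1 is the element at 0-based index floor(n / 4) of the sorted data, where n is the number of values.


The list has n = 12 elements.
Q1 index = floor(12 / 4) = floor(3) = 3
Counting from index 0 in the sorted data, the element at index 3 is 47.
Final answer: 47


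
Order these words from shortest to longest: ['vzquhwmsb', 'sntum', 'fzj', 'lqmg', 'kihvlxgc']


Compute lengths:
  'vzquhwmsb' has length 9
  'sntum' has length 5
  'fzj' has length 3
  'lqmg' has length 4
  'kihvlxgc' has length 8
Lengths in increasing order: 3 < 4 < 5 < 8 < 9
Listing the words in that order gives the answer.
Final answer: ['fzj', 'lqmg', 'sntum', 'kihvlxgc', 'vzquhwmsb']


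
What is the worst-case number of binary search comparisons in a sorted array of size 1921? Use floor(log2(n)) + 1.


Binary search halves the search space each step.
Maximum comparisons = floor(log2(1921)) + 1
log2(1921) = 10.9076
floor(log2(1921)) = 10, so 10 + 1 = 11
Final answer: 11


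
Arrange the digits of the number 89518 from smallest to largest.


The number 89518 has digits: 8, 9, 5, 1, 8
Sorted: 1, 5, 8, 8, 9
Joining the sorted digits gives the result.
Final answer: 15889


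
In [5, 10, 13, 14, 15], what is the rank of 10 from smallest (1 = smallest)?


Sort ascending: [5, 10, 13, 14, 15]
Find 10 in the sorted list.
10 is at position 2 (1-indexed).
Final answer: 2


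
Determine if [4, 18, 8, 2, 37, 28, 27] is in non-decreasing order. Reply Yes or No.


Check consecutive pairs:
  4 <= 18? True
  18 <= 8? False
  8 <= 2? False
  2 <= 37? True
  37 <= 28? False
  28 <= 27? False
4 consecutive pair(s) are out of order, so the list is not sorted.
Final answer: No


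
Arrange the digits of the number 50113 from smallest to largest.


The number 50113 has digits: 5, 0, 1, 1, 3
Sorted: 0, 1, 1, 3, 5
Joining the sorted digits gives the result.
Final answer: 01135


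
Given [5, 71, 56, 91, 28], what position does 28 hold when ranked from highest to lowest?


Sort descending: [91, 71, 56, 28, 5]
Find 28 in the sorted list.
28 is at position 4.
Final answer: 4


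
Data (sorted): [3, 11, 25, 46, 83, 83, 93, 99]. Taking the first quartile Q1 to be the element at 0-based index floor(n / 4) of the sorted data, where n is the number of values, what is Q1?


The list has n = 8 elements.
Q1 index = floor(8 / 4) = floor(2) = 2
Counting from index 0 in the sorted data, the element at index 2 is 25.
Final answer: 25


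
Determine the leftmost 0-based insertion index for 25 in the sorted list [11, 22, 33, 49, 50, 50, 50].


List is sorted: [11, 22, 33, 49, 50, 50, 50]
We need the leftmost position where 25 can be inserted, i.e. the first index whose element is >= 25 (or the end of the list if none is).
Binary search with low=0, high=7 (0-based indices):
  low=0, high=7, mid=3: a[3]=49 >= 25, so high = 3
  low=0, high=3, mid=1: a[1]=22 < 25, so low = 2
  low=2, high=3, mid=2: a[2]=33 >= 25, so high = 2
Now low = high = 2, so the insertion index is 2.
Final answer: 2


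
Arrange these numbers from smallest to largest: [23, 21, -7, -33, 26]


Original list: [23, 21, -7, -33, 26]
Repeatedly take the smallest remaining element:
  Remaining [23, 21, -7, -33, 26] -> smallest is -33
  Remaining [23, 21, -7, 26] -> smallest is -7
  Remaining [23, 21, 26] -> smallest is 21
  Remaining [23, 26] -> smallest is 23
  Remaining [26] -> smallest is 26
Collecting the picks in order gives the sorted list.
Final answer: [-33, -7, 21, 23, 26]


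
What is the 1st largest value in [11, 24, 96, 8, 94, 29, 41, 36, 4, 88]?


Sort descending: [96, 94, 88, 41, 36, 29, 24, 11, 8, 4]
The 1st element (1-indexed) is at index 0.
Value = 96
Final answer: 96


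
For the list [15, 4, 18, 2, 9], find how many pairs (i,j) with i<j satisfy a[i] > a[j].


For each element, count the later elements that are smaller than it:
  15 (index 0): smaller elements after it = [4, 2, 9] -> 3
  4 (index 1): smaller elements after it = [2] -> 1
  18 (index 2): smaller elements after it = [2, 9] -> 2
  2 (index 3): smaller elements after it = [] -> 0
Total inversions = 3 + 1 + 2 + 0 = 6
Final answer: 6


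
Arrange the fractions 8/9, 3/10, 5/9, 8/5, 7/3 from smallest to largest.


Convert to decimal for comparison:
  8/9 = 0.8889
  3/10 = 0.3
  5/9 = 0.5556
  8/5 = 1.6
  7/3 = 2.3333
Decimals in increasing order: 0.3 < 0.5556 < 0.8889 < 1.6 < 2.3333
Writing each back as its fraction gives the sorted order.
Final answer: 3/10, 5/9, 8/9, 8/5, 7/3


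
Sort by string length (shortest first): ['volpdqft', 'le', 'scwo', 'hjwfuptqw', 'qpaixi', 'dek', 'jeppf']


Compute lengths:
  'volpdqft' has length 8
  'le' has length 2
  'scwo' has length 4
  'hjwfuptqw' has length 9
  'qpaixi' has length 6
  'dek' has length 3
  'jeppf' has length 5
Lengths in increasing order: 2 < 3 < 4 < 5 < 6 < 8 < 9
Listing the words in that order gives the answer.
Final answer: ['le', 'dek', 'scwo', 'jeppf', 'qpaixi', 'volpdqft', 'hjwfuptqw']


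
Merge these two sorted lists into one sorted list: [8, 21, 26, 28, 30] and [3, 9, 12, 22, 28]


List A: [8, 21, 26, 28, 30]
List B: [3, 9, 12, 22, 28]
Repeatedly compare the front elements and take the smaller:
  8 vs 3 -> take 3
  8 vs 9 -> take 8
  21 vs 9 -> take 9
  21 vs 12 -> take 12
  21 vs 22 -> take 21
  26 vs 22 -> take 22
  26 vs 28 -> take 26
  28 vs 28 -> take 28
  30 vs 28 -> take 28
  B is exhausted; append the rest of A: [30]
Final answer: [3, 8, 9, 12, 21, 22, 26, 28, 28, 30]


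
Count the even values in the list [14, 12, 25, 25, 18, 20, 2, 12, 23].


Check each element:
  14 is even
  12 is even
  25 is odd
  25 is odd
  18 is even
  20 is even
  2 is even
  12 is even
  23 is odd
Evens: [14, 12, 18, 20, 2, 12]
Count of evens = 6
Final answer: 6


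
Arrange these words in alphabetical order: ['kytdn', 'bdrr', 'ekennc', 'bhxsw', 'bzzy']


Compare strings character by character (the first differing letter decides):
  'bdrr' < 'bhxsw' since 'd' < 'h' at position 2
  'bhxsw' < 'bzzy' since 'h' < 'z' at position 2
  'bzzy' < 'ekennc' since 'b' < 'e' at position 1
  'ekennc' < 'kytdn' since 'e' < 'k' at position 1
Chaining these comparisons gives the alphabetical order.
Final answer: ['bdrr', 'bhxsw', 'bzzy', 'ekennc', 'kytdn']


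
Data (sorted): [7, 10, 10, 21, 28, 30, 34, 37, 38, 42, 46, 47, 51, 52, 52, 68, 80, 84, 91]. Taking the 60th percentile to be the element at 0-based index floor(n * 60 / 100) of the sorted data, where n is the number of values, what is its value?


The dataset has n = 19 elements.
Index = floor(19 * 60 / 100) = floor(1140 / 100) = floor(11.4) = 11
Counting from index 0 in the sorted data, the element at index 11 is 47.
Final answer: 47


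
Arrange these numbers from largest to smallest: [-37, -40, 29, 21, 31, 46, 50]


Original list: [-37, -40, 29, 21, 31, 46, 50]
Repeatedly take the largest remaining element:
  Remaining [-37, -40, 29, 21, 31, 46, 50] -> largest is 50
  Remaining [-37, -40, 29, 21, 31, 46] -> largest is 46
  Remaining [-37, -40, 29, 21, 31] -> largest is 31
  Remaining [-37, -40, 29, 21] -> largest is 29
  Remaining [-37, -40, 21] -> largest is 21
  Remaining [-37, -40] -> largest is -37
  Remaining [-40] -> largest is -40
Collecting the picks in order gives the descending list.
Final answer: [50, 46, 31, 29, 21, -37, -40]


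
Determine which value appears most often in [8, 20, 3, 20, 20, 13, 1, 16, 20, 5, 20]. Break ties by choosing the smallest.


Count the frequency of each value:
  1 appears 1 time(s)
  3 appears 1 time(s)
  5 appears 1 time(s)
  8 appears 1 time(s)
  13 appears 1 time(s)
  16 appears 1 time(s)
  20 appears 5 time(s)
Maximum frequency is 5.
Only 20 reaches that frequency, so it is the mode.
Final answer: 20


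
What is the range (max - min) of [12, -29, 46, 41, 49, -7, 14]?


Maximum value: 49
Minimum value: -29
Range = 49 - (-29) = 78
Final answer: 78


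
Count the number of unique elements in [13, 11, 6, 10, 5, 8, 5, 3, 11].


List all unique values:
Distinct values: [3, 5, 6, 8, 10, 11, 13]
Count = 7
Final answer: 7


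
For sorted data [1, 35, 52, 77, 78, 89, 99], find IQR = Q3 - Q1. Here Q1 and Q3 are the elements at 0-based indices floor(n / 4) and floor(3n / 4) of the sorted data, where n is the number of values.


The data has n = 7 elements.
Q1 index = floor(7 / 4) = floor(1.75) = 1; Q3 index = floor(3 * 7 / 4) = floor(5.25) = 5
Q1 = element at index 1 = 35
Q3 = element at index 5 = 89
IQR = 89 - 35 = 54
Final answer: 54


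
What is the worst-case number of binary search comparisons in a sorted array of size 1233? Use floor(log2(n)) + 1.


Binary search halves the search space each step.
Maximum comparisons = floor(log2(1233)) + 1
log2(1233) = 10.268
floor(log2(1233)) = 10, so 10 + 1 = 11
Final answer: 11


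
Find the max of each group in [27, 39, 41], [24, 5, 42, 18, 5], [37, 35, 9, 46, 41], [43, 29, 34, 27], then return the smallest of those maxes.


Find max of each group:
  Group 1: [27, 39, 41] -> max = 41
  Group 2: [24, 5, 42, 18, 5] -> max = 42
  Group 3: [37, 35, 9, 46, 41] -> max = 46
  Group 4: [43, 29, 34, 27] -> max = 43
Maxes: [41, 42, 46, 43]
Minimum of maxes = 41
Final answer: 41


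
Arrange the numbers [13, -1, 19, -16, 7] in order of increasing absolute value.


Compute absolute values:
  |13| = 13
  |-1| = 1
  |19| = 19
  |-16| = 16
  |7| = 7
Absolute values in increasing order: 1 < 7 < 13 < 16 < 19
Listing the original numbers in that order gives the answer.
Final answer: [-1, 7, 13, -16, 19]


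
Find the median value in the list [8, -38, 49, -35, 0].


First, sort the list: [-38, -35, 0, 8, 49]
The list has 5 elements (odd count).
The middle index is 2 (0-based), and the element there is 0.
Final answer: 0


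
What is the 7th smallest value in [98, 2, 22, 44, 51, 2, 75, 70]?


Sort ascending: [2, 2, 22, 44, 51, 70, 75, 98]
The 7th element (1-indexed) is at index 6.
Value = 75
Final answer: 75


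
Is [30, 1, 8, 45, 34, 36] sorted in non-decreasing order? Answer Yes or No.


Check consecutive pairs:
  30 <= 1? False
  1 <= 8? True
  8 <= 45? True
  45 <= 34? False
  34 <= 36? True
2 consecutive pair(s) are out of order, so the list is not sorted.
Final answer: No


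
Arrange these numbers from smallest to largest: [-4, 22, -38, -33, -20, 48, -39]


Original list: [-4, 22, -38, -33, -20, 48, -39]
Repeatedly take the smallest remaining element:
  Remaining [-4, 22, -38, -33, -20, 48, -39] -> smallest is -39
  Remaining [-4, 22, -38, -33, -20, 48] -> smallest is -38
  Remaining [-4, 22, -33, -20, 48] -> smallest is -33
  Remaining [-4, 22, -20, 48] -> smallest is -20
  Remaining [-4, 22, 48] -> smallest is -4
  Remaining [22, 48] -> smallest is 22
  Remaining [48] -> smallest is 48
Collecting the picks in order gives the sorted list.
Final answer: [-39, -38, -33, -20, -4, 22, 48]


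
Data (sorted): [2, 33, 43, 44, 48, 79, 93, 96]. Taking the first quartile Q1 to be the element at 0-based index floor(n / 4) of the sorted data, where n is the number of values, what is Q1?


The list has n = 8 elements.
Q1 index = floor(8 / 4) = floor(2) = 2
Counting from index 0 in the sorted data, the element at index 2 is 43.
Final answer: 43


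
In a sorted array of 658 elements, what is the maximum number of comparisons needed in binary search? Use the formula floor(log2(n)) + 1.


Binary search halves the search space each step.
Maximum comparisons = floor(log2(658)) + 1
log2(658) = 9.3619
floor(log2(658)) = 9, so 9 + 1 = 10
Final answer: 10


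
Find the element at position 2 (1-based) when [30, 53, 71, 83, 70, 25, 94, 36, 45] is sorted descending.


Sort descending: [94, 83, 71, 70, 53, 45, 36, 30, 25]
The 2nd element (1-indexed) is at index 1.
Value = 83
Final answer: 83


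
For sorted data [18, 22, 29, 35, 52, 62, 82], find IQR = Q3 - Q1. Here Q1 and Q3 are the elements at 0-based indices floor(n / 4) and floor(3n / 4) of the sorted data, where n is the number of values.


The data has n = 7 elements.
Q1 index = floor(7 / 4) = floor(1.75) = 1; Q3 index = floor(3 * 7 / 4) = floor(5.25) = 5
Q1 = element at index 1 = 22
Q3 = element at index 5 = 62
IQR = 62 - 22 = 40
Final answer: 40


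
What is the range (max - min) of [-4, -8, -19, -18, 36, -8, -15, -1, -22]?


Maximum value: 36
Minimum value: -22
Range = 36 - (-22) = 58
Final answer: 58


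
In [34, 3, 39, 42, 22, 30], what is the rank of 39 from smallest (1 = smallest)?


Sort ascending: [3, 22, 30, 34, 39, 42]
Find 39 in the sorted list.
39 is at position 5 (1-indexed).
Final answer: 5


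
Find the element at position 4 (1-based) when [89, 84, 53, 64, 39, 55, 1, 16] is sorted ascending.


Sort ascending: [1, 16, 39, 53, 55, 64, 84, 89]
The 4th element (1-indexed) is at index 3.
Value = 53
Final answer: 53


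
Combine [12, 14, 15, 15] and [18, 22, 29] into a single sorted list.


List A: [12, 14, 15, 15]
List B: [18, 22, 29]
Repeatedly compare the front elements and take the smaller:
  12 vs 18 -> take 12
  14 vs 18 -> take 14
  15 vs 18 -> take 15
  15 vs 18 -> take 15
  A is exhausted; append the rest of B: [18, 22, 29]
Final answer: [12, 14, 15, 15, 18, 22, 29]


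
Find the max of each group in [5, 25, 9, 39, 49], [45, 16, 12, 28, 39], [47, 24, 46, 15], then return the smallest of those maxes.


Find max of each group:
  Group 1: [5, 25, 9, 39, 49] -> max = 49
  Group 2: [45, 16, 12, 28, 39] -> max = 45
  Group 3: [47, 24, 46, 15] -> max = 47
Maxes: [49, 45, 47]
Minimum of maxes = 45
Final answer: 45


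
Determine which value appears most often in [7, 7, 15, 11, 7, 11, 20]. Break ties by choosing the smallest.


Count the frequency of each value:
  7 appears 3 time(s)
  11 appears 2 time(s)
  15 appears 1 time(s)
  20 appears 1 time(s)
Maximum frequency is 3.
Only 7 reaches that frequency, so it is the mode.
Final answer: 7


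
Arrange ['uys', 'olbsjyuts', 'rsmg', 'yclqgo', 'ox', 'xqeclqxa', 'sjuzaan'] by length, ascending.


Compute lengths:
  'uys' has length 3
  'olbsjyuts' has length 9
  'rsmg' has length 4
  'yclqgo' has length 6
  'ox' has length 2
  'xqeclqxa' has length 8
  'sjuzaan' has length 7
Lengths in increasing order: 2 < 3 < 4 < 6 < 7 < 8 < 9
Listing the words in that order gives the answer.
Final answer: ['ox', 'uys', 'rsmg', 'yclqgo', 'sjuzaan', 'xqeclqxa', 'olbsjyuts']


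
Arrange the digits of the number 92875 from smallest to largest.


The number 92875 has digits: 9, 2, 8, 7, 5
Sorted: 2, 5, 7, 8, 9
Joining the sorted digits gives the result.
Final answer: 25789


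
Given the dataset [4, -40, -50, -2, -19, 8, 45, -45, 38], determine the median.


First, sort the list: [-50, -45, -40, -19, -2, 4, 8, 38, 45]
The list has 9 elements (odd count).
The middle index is 4 (0-based), and the element there is -2.
Final answer: -2


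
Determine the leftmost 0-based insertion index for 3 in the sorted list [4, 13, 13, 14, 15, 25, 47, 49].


List is sorted: [4, 13, 13, 14, 15, 25, 47, 49]
We need the leftmost position where 3 can be inserted, i.e. the first index whose element is >= 3 (or the end of the list if none is).
Binary search with low=0, high=8 (0-based indices):
  low=0, high=8, mid=4: a[4]=15 >= 3, so high = 4
  low=0, high=4, mid=2: a[2]=13 >= 3, so high = 2
  low=0, high=2, mid=1: a[1]=13 >= 3, so high = 1
  low=0, high=1, mid=0: a[0]=4 >= 3, so high = 0
Now low = high = 0, so the insertion index is 0.
Final answer: 0


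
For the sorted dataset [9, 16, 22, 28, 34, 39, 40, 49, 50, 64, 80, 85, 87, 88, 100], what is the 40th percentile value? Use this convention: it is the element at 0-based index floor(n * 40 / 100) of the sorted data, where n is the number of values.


The dataset has n = 15 elements.
Index = floor(15 * 40 / 100) = floor(600 / 100) = floor(6) = 6
Counting from index 0 in the sorted data, the element at index 6 is 40.
Final answer: 40


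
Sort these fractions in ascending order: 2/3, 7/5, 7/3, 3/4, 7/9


Convert to decimal for comparison:
  2/3 = 0.6667
  7/5 = 1.4
  7/3 = 2.3333
  3/4 = 0.75
  7/9 = 0.7778
Decimals in increasing order: 0.6667 < 0.75 < 0.7778 < 1.4 < 2.3333
Writing each back as its fraction gives the sorted order.
Final answer: 2/3, 3/4, 7/9, 7/5, 7/3


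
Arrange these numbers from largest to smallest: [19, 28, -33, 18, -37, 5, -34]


Original list: [19, 28, -33, 18, -37, 5, -34]
Repeatedly take the largest remaining element:
  Remaining [19, 28, -33, 18, -37, 5, -34] -> largest is 28
  Remaining [19, -33, 18, -37, 5, -34] -> largest is 19
  Remaining [-33, 18, -37, 5, -34] -> largest is 18
  Remaining [-33, -37, 5, -34] -> largest is 5
  Remaining [-33, -37, -34] -> largest is -33
  Remaining [-37, -34] -> largest is -34
  Remaining [-37] -> largest is -37
Collecting the picks in order gives the descending list.
Final answer: [28, 19, 18, 5, -33, -34, -37]


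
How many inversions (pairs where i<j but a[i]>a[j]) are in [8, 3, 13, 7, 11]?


For each element, count the later elements that are smaller than it:
  8 (index 0): smaller elements after it = [3, 7] -> 2
  3 (index 1): smaller elements after it = [] -> 0
  13 (index 2): smaller elements after it = [7, 11] -> 2
  7 (index 3): smaller elements after it = [] -> 0
Total inversions = 2 + 0 + 2 + 0 = 4
Final answer: 4


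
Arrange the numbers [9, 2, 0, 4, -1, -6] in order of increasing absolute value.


Compute absolute values:
  |9| = 9
  |2| = 2
  |0| = 0
  |4| = 4
  |-1| = 1
  |-6| = 6
Absolute values in increasing order: 0 < 1 < 2 < 4 < 6 < 9
Listing the original numbers in that order gives the answer.
Final answer: [0, -1, 2, 4, -6, 9]


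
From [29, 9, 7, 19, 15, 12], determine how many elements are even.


Check each element:
  29 is odd
  9 is odd
  7 is odd
  19 is odd
  15 is odd
  12 is even
Evens: [12]
Count of evens = 1
Final answer: 1


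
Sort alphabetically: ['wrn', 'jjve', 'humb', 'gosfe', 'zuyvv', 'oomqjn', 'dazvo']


Compare strings character by character (the first differing letter decides):
  'dazvo' < 'gosfe' since 'd' < 'g' at position 1
  'gosfe' < 'humb' since 'g' < 'h' at position 1
  'humb' < 'jjve' since 'h' < 'j' at position 1
  'jjve' < 'oomqjn' since 'j' < 'o' at position 1
  'oomqjn' < 'wrn' since 'o' < 'w' at position 1
  'wrn' < 'zuyvv' since 'w' < 'z' at position 1
Chaining these comparisons gives the alphabetical order.
Final answer: ['dazvo', 'gosfe', 'humb', 'jjve', 'oomqjn', 'wrn', 'zuyvv']


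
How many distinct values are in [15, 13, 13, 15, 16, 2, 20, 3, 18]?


List all unique values:
Distinct values: [2, 3, 13, 15, 16, 18, 20]
Count = 7
Final answer: 7


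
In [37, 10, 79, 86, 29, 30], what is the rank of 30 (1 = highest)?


Sort descending: [86, 79, 37, 30, 29, 10]
Find 30 in the sorted list.
30 is at position 4.
Final answer: 4


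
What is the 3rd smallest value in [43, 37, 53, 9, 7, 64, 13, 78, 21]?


Sort ascending: [7, 9, 13, 21, 37, 43, 53, 64, 78]
The 3rd element (1-indexed) is at index 2.
Value = 13
Final answer: 13


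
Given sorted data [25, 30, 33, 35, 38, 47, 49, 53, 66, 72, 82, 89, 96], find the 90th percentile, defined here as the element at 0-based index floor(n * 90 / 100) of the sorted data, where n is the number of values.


The dataset has n = 13 elements.
Index = floor(13 * 90 / 100) = floor(1170 / 100) = floor(11.7) = 11
Counting from index 0 in the sorted data, the element at index 11 is 89.
Final answer: 89


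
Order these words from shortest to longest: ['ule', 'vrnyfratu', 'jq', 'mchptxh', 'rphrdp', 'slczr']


Compute lengths:
  'ule' has length 3
  'vrnyfratu' has length 9
  'jq' has length 2
  'mchptxh' has length 7
  'rphrdp' has length 6
  'slczr' has length 5
Lengths in increasing order: 2 < 3 < 5 < 6 < 7 < 9
Listing the words in that order gives the answer.
Final answer: ['jq', 'ule', 'slczr', 'rphrdp', 'mchptxh', 'vrnyfratu']


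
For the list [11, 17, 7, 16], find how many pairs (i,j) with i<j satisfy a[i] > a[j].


For each element, count the later elements that are smaller than it:
  11 (index 0): smaller elements after it = [7] -> 1
  17 (index 1): smaller elements after it = [7, 16] -> 2
  7 (index 2): smaller elements after it = [] -> 0
Total inversions = 1 + 2 + 0 = 3
Final answer: 3


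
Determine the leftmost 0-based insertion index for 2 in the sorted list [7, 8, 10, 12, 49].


List is sorted: [7, 8, 10, 12, 49]
We need the leftmost position where 2 can be inserted, i.e. the first index whose element is >= 2 (or the end of the list if none is).
Binary search with low=0, high=5 (0-based indices):
  low=0, high=5, mid=2: a[2]=10 >= 2, so high = 2
  low=0, high=2, mid=1: a[1]=8 >= 2, so high = 1
  low=0, high=1, mid=0: a[0]=7 >= 2, so high = 0
Now low = high = 0, so the insertion index is 0.
Final answer: 0


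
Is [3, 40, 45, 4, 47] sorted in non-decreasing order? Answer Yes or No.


Check consecutive pairs:
  3 <= 40? True
  40 <= 45? True
  45 <= 4? False
  4 <= 47? True
1 consecutive pair(s) are out of order, so the list is not sorted.
Final answer: No


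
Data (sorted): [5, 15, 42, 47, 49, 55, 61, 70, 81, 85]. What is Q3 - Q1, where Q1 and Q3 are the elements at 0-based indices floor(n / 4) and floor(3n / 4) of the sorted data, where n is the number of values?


The data has n = 10 elements.
Q1 index = floor(10 / 4) = floor(2.5) = 2; Q3 index = floor(3 * 10 / 4) = floor(7.5) = 7
Q1 = element at index 2 = 42
Q3 = element at index 7 = 70
IQR = 70 - 42 = 28
Final answer: 28


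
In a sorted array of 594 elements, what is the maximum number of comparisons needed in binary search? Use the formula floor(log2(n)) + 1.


Binary search halves the search space each step.
Maximum comparisons = floor(log2(594)) + 1
log2(594) = 9.2143
floor(log2(594)) = 9, so 9 + 1 = 10
Final answer: 10


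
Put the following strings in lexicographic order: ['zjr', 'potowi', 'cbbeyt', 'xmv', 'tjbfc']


Compare strings character by character (the first differing letter decides):
  'cbbeyt' < 'potowi' since 'c' < 'p' at position 1
  'potowi' < 'tjbfc' since 'p' < 't' at position 1
  'tjbfc' < 'xmv' since 't' < 'x' at position 1
  'xmv' < 'zjr' since 'x' < 'z' at position 1
Chaining these comparisons gives the alphabetical order.
Final answer: ['cbbeyt', 'potowi', 'tjbfc', 'xmv', 'zjr']


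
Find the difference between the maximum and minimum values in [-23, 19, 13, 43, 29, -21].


Maximum value: 43
Minimum value: -23
Range = 43 - (-23) = 66
Final answer: 66


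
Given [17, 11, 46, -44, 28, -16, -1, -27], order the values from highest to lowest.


Original list: [17, 11, 46, -44, 28, -16, -1, -27]
Repeatedly take the largest remaining element:
  Remaining [17, 11, 46, -44, 28, -16, -1, -27] -> largest is 46
  Remaining [17, 11, -44, 28, -16, -1, -27] -> largest is 28
  Remaining [17, 11, -44, -16, -1, -27] -> largest is 17
  Remaining [11, -44, -16, -1, -27] -> largest is 11
  Remaining [-44, -16, -1, -27] -> largest is -1
  Remaining [-44, -16, -27] -> largest is -16
  Remaining [-44, -27] -> largest is -27
  Remaining [-44] -> largest is -44
Collecting the picks in order gives the descending list.
Final answer: [46, 28, 17, 11, -1, -16, -27, -44]


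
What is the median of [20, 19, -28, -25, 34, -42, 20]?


First, sort the list: [-42, -28, -25, 19, 20, 20, 34]
The list has 7 elements (odd count).
The middle index is 3 (0-based), and the element there is 19.
Final answer: 19


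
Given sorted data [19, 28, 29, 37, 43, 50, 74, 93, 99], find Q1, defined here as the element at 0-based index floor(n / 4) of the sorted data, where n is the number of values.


The list has n = 9 elements.
Q1 index = floor(9 / 4) = floor(2.25) = 2
Counting from index 0 in the sorted data, the element at index 2 is 29.
Final answer: 29


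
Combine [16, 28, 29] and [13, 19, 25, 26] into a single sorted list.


List A: [16, 28, 29]
List B: [13, 19, 25, 26]
Repeatedly compare the front elements and take the smaller:
  16 vs 13 -> take 13
  16 vs 19 -> take 16
  28 vs 19 -> take 19
  28 vs 25 -> take 25
  28 vs 26 -> take 26
  B is exhausted; append the rest of A: [28, 29]
Final answer: [13, 16, 19, 25, 26, 28, 29]


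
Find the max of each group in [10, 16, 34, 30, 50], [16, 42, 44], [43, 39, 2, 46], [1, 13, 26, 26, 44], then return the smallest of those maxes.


Find max of each group:
  Group 1: [10, 16, 34, 30, 50] -> max = 50
  Group 2: [16, 42, 44] -> max = 44
  Group 3: [43, 39, 2, 46] -> max = 46
  Group 4: [1, 13, 26, 26, 44] -> max = 44
Maxes: [50, 44, 46, 44]
Minimum of maxes = 44
Final answer: 44


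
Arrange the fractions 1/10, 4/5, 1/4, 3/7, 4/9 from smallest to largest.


Convert to decimal for comparison:
  1/10 = 0.1
  4/5 = 0.8
  1/4 = 0.25
  3/7 = 0.4286
  4/9 = 0.4444
Decimals in increasing order: 0.1 < 0.25 < 0.4286 < 0.4444 < 0.8
Writing each back as its fraction gives the sorted order.
Final answer: 1/10, 1/4, 3/7, 4/9, 4/5


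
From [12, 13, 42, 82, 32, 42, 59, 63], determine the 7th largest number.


Sort descending: [82, 63, 59, 42, 42, 32, 13, 12]
The 7th element (1-indexed) is at index 6.
Value = 13
Final answer: 13


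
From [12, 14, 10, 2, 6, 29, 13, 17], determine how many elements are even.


Check each element:
  12 is even
  14 is even
  10 is even
  2 is even
  6 is even
  29 is odd
  13 is odd
  17 is odd
Evens: [12, 14, 10, 2, 6]
Count of evens = 5
Final answer: 5


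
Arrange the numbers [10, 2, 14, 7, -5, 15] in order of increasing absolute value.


Compute absolute values:
  |10| = 10
  |2| = 2
  |14| = 14
  |7| = 7
  |-5| = 5
  |15| = 15
Absolute values in increasing order: 2 < 5 < 7 < 10 < 14 < 15
Listing the original numbers in that order gives the answer.
Final answer: [2, -5, 7, 10, 14, 15]


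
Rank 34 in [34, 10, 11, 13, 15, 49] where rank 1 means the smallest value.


Sort ascending: [10, 11, 13, 15, 34, 49]
Find 34 in the sorted list.
34 is at position 5 (1-indexed).
Final answer: 5


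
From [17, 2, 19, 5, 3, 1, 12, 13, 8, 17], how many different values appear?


List all unique values:
Distinct values: [1, 2, 3, 5, 8, 12, 13, 17, 19]
Count = 9
Final answer: 9


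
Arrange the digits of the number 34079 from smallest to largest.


The number 34079 has digits: 3, 4, 0, 7, 9
Sorted: 0, 3, 4, 7, 9
Joining the sorted digits gives the result.
Final answer: 03479


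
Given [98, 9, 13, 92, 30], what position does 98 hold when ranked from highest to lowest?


Sort descending: [98, 92, 30, 13, 9]
Find 98 in the sorted list.
98 is at position 1.
Final answer: 1


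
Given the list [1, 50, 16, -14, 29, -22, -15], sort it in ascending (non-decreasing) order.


Original list: [1, 50, 16, -14, 29, -22, -15]
Repeatedly take the smallest remaining element:
  Remaining [1, 50, 16, -14, 29, -22, -15] -> smallest is -22
  Remaining [1, 50, 16, -14, 29, -15] -> smallest is -15
  Remaining [1, 50, 16, -14, 29] -> smallest is -14
  Remaining [1, 50, 16, 29] -> smallest is 1
  Remaining [50, 16, 29] -> smallest is 16
  Remaining [50, 29] -> smallest is 29
  Remaining [50] -> smallest is 50
Collecting the picks in order gives the sorted list.
Final answer: [-22, -15, -14, 1, 16, 29, 50]


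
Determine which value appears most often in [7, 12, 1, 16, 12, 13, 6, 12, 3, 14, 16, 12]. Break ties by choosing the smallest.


Count the frequency of each value:
  1 appears 1 time(s)
  3 appears 1 time(s)
  6 appears 1 time(s)
  7 appears 1 time(s)
  12 appears 4 time(s)
  13 appears 1 time(s)
  14 appears 1 time(s)
  16 appears 2 time(s)
Maximum frequency is 4.
Only 12 reaches that frequency, so it is the mode.
Final answer: 12


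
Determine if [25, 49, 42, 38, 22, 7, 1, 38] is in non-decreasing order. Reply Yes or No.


Check consecutive pairs:
  25 <= 49? True
  49 <= 42? False
  42 <= 38? False
  38 <= 22? False
  22 <= 7? False
  7 <= 1? False
  1 <= 38? True
5 consecutive pair(s) are out of order, so the list is not sorted.
Final answer: No


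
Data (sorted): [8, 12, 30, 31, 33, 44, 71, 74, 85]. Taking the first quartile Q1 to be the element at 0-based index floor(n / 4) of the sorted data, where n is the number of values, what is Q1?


The list has n = 9 elements.
Q1 index = floor(9 / 4) = floor(2.25) = 2
Counting from index 0 in the sorted data, the element at index 2 is 30.
Final answer: 30
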